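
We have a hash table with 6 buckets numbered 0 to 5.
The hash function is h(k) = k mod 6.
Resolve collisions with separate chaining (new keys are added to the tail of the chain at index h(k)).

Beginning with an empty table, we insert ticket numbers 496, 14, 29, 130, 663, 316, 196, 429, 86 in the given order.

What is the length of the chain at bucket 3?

2

496 → bucket 4
14 → bucket 2
29 → bucket 5
130 → bucket 4 (collision)
663 → bucket 3
316 → bucket 4 (collision)
196 → bucket 4 (collision)
429 → bucket 3 (collision)
86 → bucket 2 (collision)
Final buckets:
0: —
1: —
2: 14 -> 86
3: 663 -> 429
4: 496 -> 130 -> 316 -> 196
5: 29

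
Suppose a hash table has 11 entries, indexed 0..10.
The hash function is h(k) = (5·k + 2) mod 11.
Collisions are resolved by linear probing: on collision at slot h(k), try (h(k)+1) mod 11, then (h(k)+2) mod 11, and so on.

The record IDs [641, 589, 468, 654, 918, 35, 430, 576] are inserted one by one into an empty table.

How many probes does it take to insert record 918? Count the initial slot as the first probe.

641: h=6 -> slot 6
589: h=10 -> slot 10
468: h=10, probe 10,0 -> slot 0
654: h=5 -> slot 5
918: h=5, probe 5,6,7 -> slot 7
35: h=1 -> slot 1
430: h=7, probe 7,8 -> slot 8
576: h=0, probe 0,1,2 -> slot 2
Table: [468, 35, 576, —, —, 654, 641, 918, 430, —, 589]

3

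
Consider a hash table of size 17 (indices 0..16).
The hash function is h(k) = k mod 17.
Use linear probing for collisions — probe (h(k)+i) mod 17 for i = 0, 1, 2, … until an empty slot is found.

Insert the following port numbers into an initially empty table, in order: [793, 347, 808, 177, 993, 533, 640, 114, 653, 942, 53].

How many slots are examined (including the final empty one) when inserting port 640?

793: h=11 → slot 11
347: h=7 → slot 7
808: h=9 → slot 9
177: h=7, probe 7,8 → slot 8
993: h=7, probe 7,8,9,10 → slot 10
533: h=6 → slot 6
640: h=11, probe 11,12 → slot 12
114: h=12, probe 12,13 → slot 13
653: h=7, probe 7,8,9,10,11,12,13,14 → slot 14
942: h=7, probe 7,8,9,10,11,12,13,14,15 → slot 15
53: h=2 → slot 2
Table: [_, _, 53, _, _, _, 533, 347, 177, 808, 993, 793, 640, 114, 653, 942, _]

2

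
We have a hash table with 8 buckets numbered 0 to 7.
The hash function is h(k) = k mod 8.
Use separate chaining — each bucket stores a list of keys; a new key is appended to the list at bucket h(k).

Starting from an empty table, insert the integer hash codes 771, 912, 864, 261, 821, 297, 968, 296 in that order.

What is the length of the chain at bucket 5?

2

Insert 771: h=3, bucket 3 empty → new chain.
Insert 912: h=0, bucket 0 empty → new chain.
Insert 864: h=0, bucket 0 nonempty → append to chain.
Insert 261: h=5, bucket 5 empty → new chain.
Insert 821: h=5, bucket 5 nonempty → append to chain.
Insert 297: h=1, bucket 1 empty → new chain.
Insert 968: h=0, bucket 0 nonempty → append to chain.
Insert 296: h=0, bucket 0 nonempty → append to chain.
Final buckets:
0: 912 -> 864 -> 968 -> 296
1: 297
2: ∅
3: 771
4: ∅
5: 261 -> 821
6: ∅
7: ∅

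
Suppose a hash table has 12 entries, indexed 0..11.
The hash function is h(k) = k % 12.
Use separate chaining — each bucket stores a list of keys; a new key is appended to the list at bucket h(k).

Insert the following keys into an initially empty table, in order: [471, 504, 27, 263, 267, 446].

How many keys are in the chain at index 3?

3

Insert 471: h=3, bucket 3 empty → new chain.
Insert 504: h=0, bucket 0 empty → new chain.
Insert 27: h=3, bucket 3 nonempty → append to chain.
Insert 263: h=11, bucket 11 empty → new chain.
Insert 267: h=3, bucket 3 nonempty → append to chain.
Insert 446: h=2, bucket 2 empty → new chain.
Final buckets:
0: 504
1: —
2: 446
3: 471 -> 27 -> 267
4: —
5: —
6: —
7: —
8: —
9: —
10: —
11: 263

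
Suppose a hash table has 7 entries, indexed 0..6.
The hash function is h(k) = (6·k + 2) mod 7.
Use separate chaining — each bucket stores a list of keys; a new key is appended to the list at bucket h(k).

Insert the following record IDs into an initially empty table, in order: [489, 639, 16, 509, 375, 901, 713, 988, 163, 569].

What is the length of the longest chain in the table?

489 → bucket 3
639 → bucket 0
16 → bucket 0 (collision)
509 → bucket 4
375 → bucket 5
901 → bucket 4 (collision)
713 → bucket 3 (collision)
988 → bucket 1
163 → bucket 0 (collision)
569 → bucket 0 (collision)
Final buckets:
0: 639 -> 16 -> 163 -> 569
1: 988
2: —
3: 489 -> 713
4: 509 -> 901
5: 375
6: —

4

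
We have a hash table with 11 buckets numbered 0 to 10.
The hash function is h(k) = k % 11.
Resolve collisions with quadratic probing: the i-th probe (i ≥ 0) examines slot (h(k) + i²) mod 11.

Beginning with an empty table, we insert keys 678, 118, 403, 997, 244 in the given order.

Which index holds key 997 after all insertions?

5

678: h=7 => slot 7
118: h=8 => slot 8
403: h=7, probe 7,8,0 => slot 0
997: h=7, probe 7,8,0,5 => slot 5
244: h=2 => slot 2
Table: [403, —, 244, —, —, 997, —, 678, 118, —, —]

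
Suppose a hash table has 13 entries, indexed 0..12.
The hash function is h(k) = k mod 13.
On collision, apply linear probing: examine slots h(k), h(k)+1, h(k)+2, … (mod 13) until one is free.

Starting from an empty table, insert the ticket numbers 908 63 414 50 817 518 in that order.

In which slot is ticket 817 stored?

908 hashes to 11; slot 11 is free → place at 11.
63 hashes to 11; 11 taken → place at 12.
414 hashes to 11; 11,12 taken → place at 0.
50 hashes to 11; 11,12,0 taken → place at 1.
817 hashes to 11; 11,12,0,1 taken → place at 2.
518 hashes to 11; 11,12,0,1,2 taken → place at 3.
Table: [414, 50, 817, 518, ., ., ., ., ., ., ., 908, 63]

2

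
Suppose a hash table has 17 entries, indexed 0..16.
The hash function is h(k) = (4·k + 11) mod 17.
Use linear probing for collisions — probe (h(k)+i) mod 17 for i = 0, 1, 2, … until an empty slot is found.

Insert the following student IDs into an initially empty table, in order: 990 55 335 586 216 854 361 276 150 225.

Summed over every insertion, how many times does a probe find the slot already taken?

990: h=10 -> slot 10
55: h=10, probe 10,11 -> slot 11
335: h=8 -> slot 8
586: h=9 -> slot 9
216: h=8, probe 8,9,10,11,12 -> slot 12
854: h=10, probe 10,11,12,13 -> slot 13
361: h=10, probe 10,11,12,13,14 -> slot 14
276: h=10, probe 10,11,12,13,14,15 -> slot 15
150: h=16 -> slot 16
225: h=10, probe 10,11,12,13,14,15,16,0 -> slot 0
Table: [225, —, —, —, —, —, —, —, 335, 586, 990, 55, 216, 854, 361, 276, 150]

24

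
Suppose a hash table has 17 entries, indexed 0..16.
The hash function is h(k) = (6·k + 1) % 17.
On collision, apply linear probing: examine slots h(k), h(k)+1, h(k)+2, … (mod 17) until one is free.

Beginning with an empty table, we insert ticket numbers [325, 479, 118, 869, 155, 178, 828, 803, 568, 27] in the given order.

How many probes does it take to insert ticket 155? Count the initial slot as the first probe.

Insert 325: h=13, slot 13 empty → index 13.
Insert 479: h=2, slot 2 empty → index 2.
Insert 118: h=12, slot 12 empty → index 12.
Insert 869: h=13, slot 13 occupied → index 14.
Insert 155: h=13, slots 13,14 occupied → index 15.
Insert 178: h=15, slot 15 occupied → index 16.
Insert 828: h=5, slot 5 empty → index 5.
Insert 803: h=8, slot 8 empty → index 8.
Insert 568: h=9, slot 9 empty → index 9.
Insert 27: h=10, slot 10 empty → index 10.
Table: [., ., 479, ., ., 828, ., ., 803, 568, 27, ., 118, 325, 869, 155, 178]

3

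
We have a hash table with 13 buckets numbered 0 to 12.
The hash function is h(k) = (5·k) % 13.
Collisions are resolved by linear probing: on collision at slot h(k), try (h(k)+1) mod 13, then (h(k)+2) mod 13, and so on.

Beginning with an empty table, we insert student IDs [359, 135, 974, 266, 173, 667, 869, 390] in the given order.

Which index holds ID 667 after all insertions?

9

Insert 359: h=1, slot 1 empty → index 1.
Insert 135: h=12, slot 12 empty → index 12.
Insert 974: h=8, slot 8 empty → index 8.
Insert 266: h=4, slot 4 empty → index 4.
Insert 173: h=7, slot 7 empty → index 7.
Insert 667: h=7, slots 7,8 occupied → index 9.
Insert 869: h=3, slot 3 empty → index 3.
Insert 390: h=0, slot 0 empty → index 0.
Table: [390, 359, ∅, 869, 266, ∅, ∅, 173, 974, 667, ∅, ∅, 135]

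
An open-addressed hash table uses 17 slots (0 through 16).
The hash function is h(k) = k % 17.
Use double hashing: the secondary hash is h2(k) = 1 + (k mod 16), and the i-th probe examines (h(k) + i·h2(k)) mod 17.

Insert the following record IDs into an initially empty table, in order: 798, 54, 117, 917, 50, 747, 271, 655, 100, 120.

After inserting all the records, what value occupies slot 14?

271

Insert 798: h=16, slot 16 empty → index 16.
Insert 54: h=3, slot 3 empty → index 3.
Insert 117: h=15, slot 15 empty → index 15.
Insert 917: h=16, h2=6, slot 16 occupied → index 5.
Insert 50: h=16, h2=3, slot 16 occupied → index 2.
Insert 747: h=16, h2=12, slot 16 occupied → index 11.
Insert 271: h=16, h2=16, slots 16,15 occupied → index 14.
Insert 655: h=9, slot 9 empty → index 9.
Insert 100: h=15, h2=5, slots 15,3 occupied → index 8.
Insert 120: h=1, slot 1 empty → index 1.
Table: [-, 120, 50, 54, -, 917, -, -, 100, 655, -, 747, -, -, 271, 117, 798]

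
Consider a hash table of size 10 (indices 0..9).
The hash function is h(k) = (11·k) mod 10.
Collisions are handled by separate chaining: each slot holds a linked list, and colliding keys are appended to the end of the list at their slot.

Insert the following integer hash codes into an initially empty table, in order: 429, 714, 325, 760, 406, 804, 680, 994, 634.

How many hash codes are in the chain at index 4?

429 -> bucket 9
714 -> bucket 4
325 -> bucket 5
760 -> bucket 0
406 -> bucket 6
804 -> bucket 4 (collision)
680 -> bucket 0 (collision)
994 -> bucket 4 (collision)
634 -> bucket 4 (collision)
Final buckets:
0: 760 -> 680
1: .
2: .
3: .
4: 714 -> 804 -> 994 -> 634
5: 325
6: 406
7: .
8: .
9: 429

4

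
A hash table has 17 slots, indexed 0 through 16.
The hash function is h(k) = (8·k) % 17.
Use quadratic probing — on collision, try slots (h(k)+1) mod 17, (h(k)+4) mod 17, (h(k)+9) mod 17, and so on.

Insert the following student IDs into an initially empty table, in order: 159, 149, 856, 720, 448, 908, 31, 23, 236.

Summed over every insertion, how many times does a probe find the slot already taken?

159: h=14 => slot 14
149: h=2 => slot 2
856: h=14, probe 14,15 => slot 15
720: h=14, probe 14,15,1 => slot 1
448: h=14, probe 14,15,1,6 => slot 6
908: h=5 => slot 5
31: h=10 => slot 10
23: h=14, probe 14,15,1,6,13 => slot 13
236: h=1, probe 1,2,5,10,0 => slot 0
Table: [236, 720, 149, -, -, 908, 448, -, -, -, 31, -, -, 23, 159, 856, -]

14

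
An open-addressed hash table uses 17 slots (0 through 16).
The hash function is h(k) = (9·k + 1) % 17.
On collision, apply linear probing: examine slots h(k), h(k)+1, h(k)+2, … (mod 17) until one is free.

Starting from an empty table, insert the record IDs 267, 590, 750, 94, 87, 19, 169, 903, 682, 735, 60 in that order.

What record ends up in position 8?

Insert 267: h=7, slot 7 empty -> index 7.
Insert 590: h=7, slot 7 occupied -> index 8.
Insert 750: h=2, slot 2 empty -> index 2.
Insert 94: h=14, slot 14 empty -> index 14.
Insert 87: h=2, slot 2 occupied -> index 3.
Insert 19: h=2, slots 2,3 occupied -> index 4.
Insert 169: h=9, slot 9 empty -> index 9.
Insert 903: h=2, slots 2,3,4 occupied -> index 5.
Insert 682: h=2, slots 2,3,4,5 occupied -> index 6.
Insert 735: h=3, slots 3,4,5,6,7,8,9 occupied -> index 10.
Insert 60: h=14, slot 14 occupied -> index 15.
Table: [-, -, 750, 87, 19, 903, 682, 267, 590, 169, 735, -, -, -, 94, 60, -]

590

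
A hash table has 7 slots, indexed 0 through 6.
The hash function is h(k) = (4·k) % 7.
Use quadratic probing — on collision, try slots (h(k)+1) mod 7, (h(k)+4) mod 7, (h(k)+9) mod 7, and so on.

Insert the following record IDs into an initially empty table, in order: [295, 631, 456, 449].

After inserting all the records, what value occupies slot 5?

295 hashes to 4; slot 4 is free -> place at 4.
631 hashes to 4; 4 taken -> place at 5.
456 hashes to 4; 4,5 taken -> place at 1.
449 hashes to 4; 4,5,1 taken -> place at 6.
Table: [-, 456, -, -, 295, 631, 449]

631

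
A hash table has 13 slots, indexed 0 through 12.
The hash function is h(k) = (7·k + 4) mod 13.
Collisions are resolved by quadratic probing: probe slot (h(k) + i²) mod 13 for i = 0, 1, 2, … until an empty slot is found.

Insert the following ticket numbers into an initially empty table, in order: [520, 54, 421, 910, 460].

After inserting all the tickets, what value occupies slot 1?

460

520: h=4 → slot 4
54: h=5 → slot 5
421: h=0 → slot 0
910: h=4, probe 4,5,8 → slot 8
460: h=0, probe 0,1 → slot 1
Table: [421, 460, ∅, ∅, 520, 54, ∅, ∅, 910, ∅, ∅, ∅, ∅]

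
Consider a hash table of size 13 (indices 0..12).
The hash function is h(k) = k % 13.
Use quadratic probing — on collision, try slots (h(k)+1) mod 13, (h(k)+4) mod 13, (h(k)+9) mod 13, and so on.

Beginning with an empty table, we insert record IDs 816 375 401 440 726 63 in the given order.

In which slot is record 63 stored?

1

816: h=10 -> slot 10
375: h=11 -> slot 11
401: h=11, probe 11,12 -> slot 12
440: h=11, probe 11,12,2 -> slot 2
726: h=11, probe 11,12,2,7 -> slot 7
63: h=11, probe 11,12,2,7,1 -> slot 1
Table: [., 63, 440, ., ., ., ., 726, ., ., 816, 375, 401]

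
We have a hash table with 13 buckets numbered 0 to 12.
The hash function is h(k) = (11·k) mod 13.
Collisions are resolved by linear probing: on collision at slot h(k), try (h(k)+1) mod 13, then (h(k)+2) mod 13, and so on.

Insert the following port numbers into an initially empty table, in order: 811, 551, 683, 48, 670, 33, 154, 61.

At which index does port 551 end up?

811: h=3 => slot 3
551: h=3, probe 3,4 => slot 4
683: h=12 => slot 12
48: h=8 => slot 8
670: h=12, probe 12,0 => slot 0
33: h=12, probe 12,0,1 => slot 1
154: h=4, probe 4,5 => slot 5
61: h=8, probe 8,9 => slot 9
Table: [670, 33, ., 811, 551, 154, ., ., 48, 61, ., ., 683]

4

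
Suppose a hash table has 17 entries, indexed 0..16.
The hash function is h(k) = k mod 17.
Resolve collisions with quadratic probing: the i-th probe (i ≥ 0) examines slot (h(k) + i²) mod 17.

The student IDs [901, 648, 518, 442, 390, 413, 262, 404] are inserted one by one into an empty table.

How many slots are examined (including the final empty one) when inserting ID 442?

2

901: h=0 → slot 0
648: h=2 → slot 2
518: h=8 → slot 8
442: h=0, probe 0,1 → slot 1
390: h=16 → slot 16
413: h=5 → slot 5
262: h=7 → slot 7
404: h=13 → slot 13
Table: [901, 442, 648, —, —, 413, —, 262, 518, —, —, —, —, 404, —, —, 390]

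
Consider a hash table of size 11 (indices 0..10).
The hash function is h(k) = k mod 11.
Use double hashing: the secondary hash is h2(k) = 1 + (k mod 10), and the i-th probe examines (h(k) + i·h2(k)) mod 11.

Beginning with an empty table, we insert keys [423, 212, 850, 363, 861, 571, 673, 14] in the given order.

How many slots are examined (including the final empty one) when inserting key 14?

2

423 hashes to 5; slot 5 is free => place at 5.
212 hashes to 3; slot 3 is free => place at 3.
850 hashes to 3, h2=1; 3 taken => place at 4.
363 hashes to 0; slot 0 is free => place at 0.
861 hashes to 3, h2=2; 3,5 taken => place at 7.
571 hashes to 10; slot 10 is free => place at 10.
673 hashes to 2; slot 2 is free => place at 2.
14 hashes to 3, h2=5; 3 taken => place at 8.
Table: [363, _, 673, 212, 850, 423, _, 861, 14, _, 571]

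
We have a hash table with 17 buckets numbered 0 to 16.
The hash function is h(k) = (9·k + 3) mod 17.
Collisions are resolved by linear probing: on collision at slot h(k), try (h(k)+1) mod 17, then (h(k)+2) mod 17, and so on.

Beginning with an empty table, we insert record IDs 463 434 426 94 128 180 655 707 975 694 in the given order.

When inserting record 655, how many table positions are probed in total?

4

463: h=5 => slot 5
434: h=16 => slot 16
426: h=12 => slot 12
94: h=16, probe 16,0 => slot 0
128: h=16, probe 16,0,1 => slot 1
180: h=8 => slot 8
655: h=16, probe 16,0,1,2 => slot 2
707: h=8, probe 8,9 => slot 9
975: h=6 => slot 6
694: h=10 => slot 10
Table: [94, 128, 655, -, -, 463, 975, -, 180, 707, 694, -, 426, -, -, -, 434]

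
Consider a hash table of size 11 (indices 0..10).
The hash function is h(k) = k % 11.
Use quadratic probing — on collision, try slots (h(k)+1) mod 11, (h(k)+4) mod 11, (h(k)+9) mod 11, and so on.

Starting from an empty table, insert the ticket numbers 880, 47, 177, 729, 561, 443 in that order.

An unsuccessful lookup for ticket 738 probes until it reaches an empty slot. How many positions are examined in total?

880 hashes to 0; slot 0 is free => place at 0.
47 hashes to 3; slot 3 is free => place at 3.
177 hashes to 1; slot 1 is free => place at 1.
729 hashes to 3; 3 taken => place at 4.
561 hashes to 0; 0,1,4 taken => place at 9.
443 hashes to 3; 3,4 taken => place at 7.
Table: [880, 177, -, 47, 729, -, -, 443, -, 561, -]
Lookup 738: h=1, probe 1,2 → slot 2 empty, not found.

2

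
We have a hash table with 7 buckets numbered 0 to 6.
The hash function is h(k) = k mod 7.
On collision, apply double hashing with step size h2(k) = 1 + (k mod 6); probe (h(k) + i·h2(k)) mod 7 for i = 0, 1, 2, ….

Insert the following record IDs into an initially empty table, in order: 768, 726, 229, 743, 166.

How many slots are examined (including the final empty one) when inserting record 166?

Insert 768: h=5, slot 5 empty => index 5.
Insert 726: h=5, h2=1, slot 5 occupied => index 6.
Insert 229: h=5, h2=2, slot 5 occupied => index 0.
Insert 743: h=1, slot 1 empty => index 1.
Insert 166: h=5, h2=5, slot 5 occupied => index 3.
Table: [229, 743, _, 166, _, 768, 726]

2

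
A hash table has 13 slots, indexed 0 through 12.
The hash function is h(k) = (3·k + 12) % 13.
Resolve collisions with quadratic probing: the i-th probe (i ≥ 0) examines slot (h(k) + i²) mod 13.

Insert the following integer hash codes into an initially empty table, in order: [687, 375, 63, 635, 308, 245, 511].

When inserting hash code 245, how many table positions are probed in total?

Insert 687: h=6, slot 6 empty → index 6.
Insert 375: h=6, slot 6 occupied → index 7.
Insert 63: h=6, slots 6,7 occupied → index 10.
Insert 635: h=6, slots 6,7,10 occupied → index 2.
Insert 308: h=0, slot 0 empty → index 0.
Insert 245: h=6, slots 6,7,10,2 occupied → index 9.
Insert 511: h=11, slot 11 empty → index 11.
Table: [308, _, 635, _, _, _, 687, 375, _, 245, 63, 511, _]

5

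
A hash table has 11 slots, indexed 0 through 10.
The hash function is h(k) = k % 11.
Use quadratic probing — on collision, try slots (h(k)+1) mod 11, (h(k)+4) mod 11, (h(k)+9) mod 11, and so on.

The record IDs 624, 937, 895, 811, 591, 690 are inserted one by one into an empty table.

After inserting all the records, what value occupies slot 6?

690

Insert 624: h=8, slot 8 empty -> index 8.
Insert 937: h=2, slot 2 empty -> index 2.
Insert 895: h=4, slot 4 empty -> index 4.
Insert 811: h=8, slot 8 occupied -> index 9.
Insert 591: h=8, slots 8,9 occupied -> index 1.
Insert 690: h=8, slots 8,9,1 occupied -> index 6.
Table: [_, 591, 937, _, 895, _, 690, _, 624, 811, _]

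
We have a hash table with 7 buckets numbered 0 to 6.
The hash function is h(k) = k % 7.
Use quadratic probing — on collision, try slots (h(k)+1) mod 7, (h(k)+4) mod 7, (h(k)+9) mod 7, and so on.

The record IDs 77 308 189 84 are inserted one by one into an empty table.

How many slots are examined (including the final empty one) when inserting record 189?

3

Insert 77: h=0, slot 0 empty -> index 0.
Insert 308: h=0, slot 0 occupied -> index 1.
Insert 189: h=0, slots 0,1 occupied -> index 4.
Insert 84: h=0, slots 0,1,4 occupied -> index 2.
Table: [77, 308, 84, —, 189, —, —]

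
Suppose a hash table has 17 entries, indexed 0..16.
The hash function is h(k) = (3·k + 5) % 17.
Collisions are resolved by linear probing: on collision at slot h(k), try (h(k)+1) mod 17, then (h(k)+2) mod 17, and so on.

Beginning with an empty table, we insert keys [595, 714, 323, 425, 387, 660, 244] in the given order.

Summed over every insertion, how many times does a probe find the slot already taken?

595 hashes to 5; slot 5 is free => place at 5.
714 hashes to 5; 5 taken => place at 6.
323 hashes to 5; 5,6 taken => place at 7.
425 hashes to 5; 5,6,7 taken => place at 8.
387 hashes to 10; slot 10 is free => place at 10.
660 hashes to 13; slot 13 is free => place at 13.
244 hashes to 6; 6,7,8 taken => place at 9.
Table: [_, _, _, _, _, 595, 714, 323, 425, 244, 387, _, _, 660, _, _, _]

9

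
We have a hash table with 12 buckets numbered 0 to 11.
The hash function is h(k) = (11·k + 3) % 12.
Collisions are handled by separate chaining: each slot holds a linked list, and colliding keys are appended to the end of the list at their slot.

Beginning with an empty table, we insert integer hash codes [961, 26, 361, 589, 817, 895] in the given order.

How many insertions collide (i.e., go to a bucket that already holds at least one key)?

3

Insert 961: h=2, bucket 2 empty -> new chain.
Insert 26: h=1, bucket 1 empty -> new chain.
Insert 361: h=2, bucket 2 nonempty -> append to chain.
Insert 589: h=2, bucket 2 nonempty -> append to chain.
Insert 817: h=2, bucket 2 nonempty -> append to chain.
Insert 895: h=8, bucket 8 empty -> new chain.
Final buckets:
0: ∅
1: 26
2: 961 -> 361 -> 589 -> 817
3: ∅
4: ∅
5: ∅
6: ∅
7: ∅
8: 895
9: ∅
10: ∅
11: ∅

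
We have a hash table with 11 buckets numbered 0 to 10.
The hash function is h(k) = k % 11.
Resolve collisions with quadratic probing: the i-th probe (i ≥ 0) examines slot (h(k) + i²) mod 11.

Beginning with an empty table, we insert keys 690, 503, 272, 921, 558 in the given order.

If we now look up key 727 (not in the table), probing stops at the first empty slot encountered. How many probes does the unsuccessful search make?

690: h=8 -> slot 8
503: h=8, probe 8,9 -> slot 9
272: h=8, probe 8,9,1 -> slot 1
921: h=8, probe 8,9,1,6 -> slot 6
558: h=8, probe 8,9,1,6,2 -> slot 2
Table: [∅, 272, 558, ∅, ∅, ∅, 921, ∅, 690, 503, ∅]
Lookup 727: h=1, probe 1,2,5 → slot 5 empty, not found.

3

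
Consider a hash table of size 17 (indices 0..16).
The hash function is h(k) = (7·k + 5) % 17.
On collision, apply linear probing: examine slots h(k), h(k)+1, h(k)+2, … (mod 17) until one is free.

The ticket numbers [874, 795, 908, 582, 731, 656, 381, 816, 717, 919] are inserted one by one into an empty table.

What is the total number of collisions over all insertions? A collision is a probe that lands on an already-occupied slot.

7

Insert 874: h=3, slot 3 empty => index 3.
Insert 795: h=11, slot 11 empty => index 11.
Insert 908: h=3, slot 3 occupied => index 4.
Insert 582: h=16, slot 16 empty => index 16.
Insert 731: h=5, slot 5 empty => index 5.
Insert 656: h=7, slot 7 empty => index 7.
Insert 381: h=3, slots 3,4,5 occupied => index 6.
Insert 816: h=5, slots 5,6,7 occupied => index 8.
Insert 717: h=9, slot 9 empty => index 9.
Insert 919: h=12, slot 12 empty => index 12.
Table: [_, _, _, 874, 908, 731, 381, 656, 816, 717, _, 795, 919, _, _, _, 582]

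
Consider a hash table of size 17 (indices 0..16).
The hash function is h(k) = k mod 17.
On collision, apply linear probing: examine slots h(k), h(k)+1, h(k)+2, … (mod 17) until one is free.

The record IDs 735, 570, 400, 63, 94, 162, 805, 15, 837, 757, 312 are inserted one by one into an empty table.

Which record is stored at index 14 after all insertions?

757

Insert 735: h=4, slot 4 empty → index 4.
Insert 570: h=9, slot 9 empty → index 9.
Insert 400: h=9, slot 9 occupied → index 10.
Insert 63: h=12, slot 12 empty → index 12.
Insert 94: h=9, slots 9,10 occupied → index 11.
Insert 162: h=9, slots 9,10,11,12 occupied → index 13.
Insert 805: h=6, slot 6 empty → index 6.
Insert 15: h=15, slot 15 empty → index 15.
Insert 837: h=4, slot 4 occupied → index 5.
Insert 757: h=9, slots 9,10,11,12,13 occupied → index 14.
Insert 312: h=6, slot 6 occupied → index 7.
Table: [., ., ., ., 735, 837, 805, 312, ., 570, 400, 94, 63, 162, 757, 15, .]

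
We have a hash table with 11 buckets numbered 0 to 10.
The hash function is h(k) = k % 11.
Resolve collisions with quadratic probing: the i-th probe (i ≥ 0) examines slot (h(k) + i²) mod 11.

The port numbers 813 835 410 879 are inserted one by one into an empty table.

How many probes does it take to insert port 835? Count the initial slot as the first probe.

2

Insert 813: h=10, slot 10 empty => index 10.
Insert 835: h=10, slot 10 occupied => index 0.
Insert 410: h=3, slot 3 empty => index 3.
Insert 879: h=10, slots 10,0,3 occupied => index 8.
Table: [835, -, -, 410, -, -, -, -, 879, -, 813]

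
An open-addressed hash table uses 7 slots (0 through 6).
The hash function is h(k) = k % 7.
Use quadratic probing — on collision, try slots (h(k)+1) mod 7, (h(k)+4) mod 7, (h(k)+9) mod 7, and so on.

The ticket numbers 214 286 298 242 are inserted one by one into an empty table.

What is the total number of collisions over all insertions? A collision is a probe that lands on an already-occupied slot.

3

Insert 214: h=4, slot 4 empty -> index 4.
Insert 286: h=6, slot 6 empty -> index 6.
Insert 298: h=4, slot 4 occupied -> index 5.
Insert 242: h=4, slots 4,5 occupied -> index 1.
Table: [_, 242, _, _, 214, 298, 286]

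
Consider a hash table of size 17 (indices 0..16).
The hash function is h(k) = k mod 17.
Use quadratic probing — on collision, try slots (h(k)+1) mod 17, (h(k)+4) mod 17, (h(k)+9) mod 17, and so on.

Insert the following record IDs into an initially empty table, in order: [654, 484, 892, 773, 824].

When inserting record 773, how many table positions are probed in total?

654: h=8 → slot 8
484: h=8, probe 8,9 → slot 9
892: h=8, probe 8,9,12 → slot 12
773: h=8, probe 8,9,12,0 → slot 0
824: h=8, probe 8,9,12,0,7 → slot 7
Table: [773, _, _, _, _, _, _, 824, 654, 484, _, _, 892, _, _, _, _]

4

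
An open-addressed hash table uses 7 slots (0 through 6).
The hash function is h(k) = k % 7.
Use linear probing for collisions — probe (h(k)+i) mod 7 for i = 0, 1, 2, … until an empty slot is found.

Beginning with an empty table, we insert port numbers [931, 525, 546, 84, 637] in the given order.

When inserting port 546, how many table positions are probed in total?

3

931 hashes to 0; slot 0 is free -> place at 0.
525 hashes to 0; 0 taken -> place at 1.
546 hashes to 0; 0,1 taken -> place at 2.
84 hashes to 0; 0,1,2 taken -> place at 3.
637 hashes to 0; 0,1,2,3 taken -> place at 4.
Table: [931, 525, 546, 84, 637, _, _]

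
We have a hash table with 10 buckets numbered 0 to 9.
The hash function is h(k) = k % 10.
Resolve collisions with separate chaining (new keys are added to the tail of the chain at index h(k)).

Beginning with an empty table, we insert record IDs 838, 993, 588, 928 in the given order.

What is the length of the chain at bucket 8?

838 → bucket 8
993 → bucket 3
588 → bucket 8 (collision)
928 → bucket 8 (collision)
Final buckets:
0: —
1: —
2: —
3: 993
4: —
5: —
6: —
7: —
8: 838 -> 588 -> 928
9: —

3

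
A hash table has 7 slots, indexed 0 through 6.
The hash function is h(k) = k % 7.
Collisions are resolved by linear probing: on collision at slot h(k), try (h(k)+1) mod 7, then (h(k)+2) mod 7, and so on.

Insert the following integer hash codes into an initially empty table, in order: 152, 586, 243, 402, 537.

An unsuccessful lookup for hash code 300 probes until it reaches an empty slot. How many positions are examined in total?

152: h=5 → slot 5
586: h=5, probe 5,6 → slot 6
243: h=5, probe 5,6,0 → slot 0
402: h=3 → slot 3
537: h=5, probe 5,6,0,1 → slot 1
Table: [243, 537, -, 402, -, 152, 586]
Lookup 300: h=6, probe 6,0,1,2 → slot 2 empty, not found.

4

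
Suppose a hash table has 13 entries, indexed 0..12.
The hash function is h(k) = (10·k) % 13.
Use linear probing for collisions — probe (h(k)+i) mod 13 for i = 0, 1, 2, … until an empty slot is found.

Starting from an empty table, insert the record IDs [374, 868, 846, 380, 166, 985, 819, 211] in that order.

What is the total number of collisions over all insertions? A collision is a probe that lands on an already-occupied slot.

11

Insert 374: h=9, slot 9 empty -> index 9.
Insert 868: h=9, slot 9 occupied -> index 10.
Insert 846: h=10, slot 10 occupied -> index 11.
Insert 380: h=4, slot 4 empty -> index 4.
Insert 166: h=9, slots 9,10,11 occupied -> index 12.
Insert 985: h=9, slots 9,10,11,12 occupied -> index 0.
Insert 819: h=0, slot 0 occupied -> index 1.
Insert 211: h=4, slot 4 occupied -> index 5.
Table: [985, 819, —, —, 380, 211, —, —, —, 374, 868, 846, 166]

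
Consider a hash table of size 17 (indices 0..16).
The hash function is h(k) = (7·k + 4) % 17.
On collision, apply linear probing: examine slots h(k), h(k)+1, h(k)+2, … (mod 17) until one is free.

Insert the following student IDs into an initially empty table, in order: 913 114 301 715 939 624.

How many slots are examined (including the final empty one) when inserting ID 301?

3

913 hashes to 3; slot 3 is free => place at 3.
114 hashes to 3; 3 taken => place at 4.
301 hashes to 3; 3,4 taken => place at 5.
715 hashes to 11; slot 11 is free => place at 11.
939 hashes to 15; slot 15 is free => place at 15.
624 hashes to 3; 3,4,5 taken => place at 6.
Table: [., ., ., 913, 114, 301, 624, ., ., ., ., 715, ., ., ., 939, .]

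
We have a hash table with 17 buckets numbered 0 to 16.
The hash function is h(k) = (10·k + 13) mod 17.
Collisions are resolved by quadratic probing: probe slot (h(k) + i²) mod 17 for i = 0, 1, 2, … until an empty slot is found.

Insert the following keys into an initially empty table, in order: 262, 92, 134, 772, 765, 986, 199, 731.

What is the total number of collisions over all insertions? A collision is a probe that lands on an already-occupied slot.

Insert 262: h=15, slot 15 empty → index 15.
Insert 92: h=15, slot 15 occupied → index 16.
Insert 134: h=10, slot 10 empty → index 10.
Insert 772: h=15, slots 15,16 occupied → index 2.
Insert 765: h=13, slot 13 empty → index 13.
Insert 986: h=13, slot 13 occupied → index 14.
Insert 199: h=14, slots 14,15 occupied → index 1.
Insert 731: h=13, slots 13,14 occupied → index 0.
Table: [731, 199, 772, -, -, -, -, -, -, -, 134, -, -, 765, 986, 262, 92]

8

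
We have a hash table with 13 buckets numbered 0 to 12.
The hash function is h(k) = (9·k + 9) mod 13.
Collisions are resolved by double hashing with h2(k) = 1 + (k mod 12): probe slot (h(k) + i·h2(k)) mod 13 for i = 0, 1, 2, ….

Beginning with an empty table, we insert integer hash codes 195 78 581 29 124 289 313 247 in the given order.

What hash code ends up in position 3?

Insert 195: h=9, slot 9 empty → index 9.
Insert 78: h=9, h2=7, slot 9 occupied → index 3.
Insert 581: h=12, slot 12 empty → index 12.
Insert 29: h=10, slot 10 empty → index 10.
Insert 124: h=7, slot 7 empty → index 7.
Insert 289: h=10, h2=2, slots 10,12 occupied → index 1.
Insert 313: h=5, slot 5 empty → index 5.
Insert 247: h=9, h2=8, slot 9 occupied → index 4.
Table: [∅, 289, ∅, 78, 247, 313, ∅, 124, ∅, 195, 29, ∅, 581]

78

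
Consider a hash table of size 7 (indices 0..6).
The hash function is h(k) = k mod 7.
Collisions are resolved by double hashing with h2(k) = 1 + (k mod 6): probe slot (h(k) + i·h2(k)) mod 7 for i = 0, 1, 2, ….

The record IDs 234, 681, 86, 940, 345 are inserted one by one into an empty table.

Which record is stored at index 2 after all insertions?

681

234 hashes to 3; slot 3 is free => place at 3.
681 hashes to 2; slot 2 is free => place at 2.
86 hashes to 2, h2=3; 2 taken => place at 5.
940 hashes to 2, h2=5; 2 taken => place at 0.
345 hashes to 2, h2=4; 2 taken => place at 6.
Table: [940, —, 681, 234, —, 86, 345]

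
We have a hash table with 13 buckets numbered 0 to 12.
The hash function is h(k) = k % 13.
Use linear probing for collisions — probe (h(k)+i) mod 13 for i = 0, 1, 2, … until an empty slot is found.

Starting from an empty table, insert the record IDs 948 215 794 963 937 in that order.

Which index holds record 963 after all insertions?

2

948 hashes to 12; slot 12 is free -> place at 12.
215 hashes to 7; slot 7 is free -> place at 7.
794 hashes to 1; slot 1 is free -> place at 1.
963 hashes to 1; 1 taken -> place at 2.
937 hashes to 1; 1,2 taken -> place at 3.
Table: [—, 794, 963, 937, —, —, —, 215, —, —, —, —, 948]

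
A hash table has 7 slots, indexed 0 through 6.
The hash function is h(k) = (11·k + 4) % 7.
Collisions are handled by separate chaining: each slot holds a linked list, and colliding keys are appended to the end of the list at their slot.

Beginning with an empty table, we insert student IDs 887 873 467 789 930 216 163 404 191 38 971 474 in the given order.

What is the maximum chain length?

7

Insert 887: h=3, bucket 3 empty -> new chain.
Insert 873: h=3, bucket 3 nonempty -> append to chain.
Insert 467: h=3, bucket 3 nonempty -> append to chain.
Insert 789: h=3, bucket 3 nonempty -> append to chain.
Insert 930: h=0, bucket 0 empty -> new chain.
Insert 216: h=0, bucket 0 nonempty -> append to chain.
Insert 163: h=5, bucket 5 empty -> new chain.
Insert 404: h=3, bucket 3 nonempty -> append to chain.
Insert 191: h=5, bucket 5 nonempty -> append to chain.
Insert 38: h=2, bucket 2 empty -> new chain.
Insert 971: h=3, bucket 3 nonempty -> append to chain.
Insert 474: h=3, bucket 3 nonempty -> append to chain.
Final buckets:
0: 930 -> 216
1: _
2: 38
3: 887 -> 873 -> 467 -> 789 -> 404 -> 971 -> 474
4: _
5: 163 -> 191
6: _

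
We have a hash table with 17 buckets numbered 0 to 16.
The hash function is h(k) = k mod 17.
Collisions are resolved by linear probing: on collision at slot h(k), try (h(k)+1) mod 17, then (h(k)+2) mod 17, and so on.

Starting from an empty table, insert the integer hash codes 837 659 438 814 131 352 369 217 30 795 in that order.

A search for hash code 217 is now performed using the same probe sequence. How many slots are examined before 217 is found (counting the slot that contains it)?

6

Insert 837: h=4, slot 4 empty → index 4.
Insert 659: h=13, slot 13 empty → index 13.
Insert 438: h=13, slot 13 occupied → index 14.
Insert 814: h=15, slot 15 empty → index 15.
Insert 131: h=12, slot 12 empty → index 12.
Insert 352: h=12, slots 12,13,14,15 occupied → index 16.
Insert 369: h=12, slots 12,13,14,15,16 occupied → index 0.
Insert 217: h=13, slots 13,14,15,16,0 occupied → index 1.
Insert 30: h=13, slots 13,14,15,16,0,1 occupied → index 2.
Insert 795: h=13, slots 13,14,15,16,0,1,2 occupied → index 3.
Table: [369, 217, 30, 795, 837, ∅, ∅, ∅, ∅, ∅, ∅, ∅, 131, 659, 438, 814, 352]
Lookup 217: h=13, probe 13,14,15,16,0,1 → found at 1.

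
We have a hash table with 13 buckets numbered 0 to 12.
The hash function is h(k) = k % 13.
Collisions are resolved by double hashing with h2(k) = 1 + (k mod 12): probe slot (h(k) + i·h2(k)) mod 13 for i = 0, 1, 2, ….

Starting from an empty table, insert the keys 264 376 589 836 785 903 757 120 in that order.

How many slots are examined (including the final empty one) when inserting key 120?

264 hashes to 4; slot 4 is free → place at 4.
376 hashes to 12; slot 12 is free → place at 12.
589 hashes to 4, h2=2; 4 taken → place at 6.
836 hashes to 4, h2=9; 4 taken → place at 0.
785 hashes to 5; slot 5 is free → place at 5.
903 hashes to 6, h2=4; 6 taken → place at 10.
757 hashes to 3; slot 3 is free → place at 3.
120 hashes to 3, h2=1; 3,4,5,6 taken → place at 7.
Table: [836, ., ., 757, 264, 785, 589, 120, ., ., 903, ., 376]

5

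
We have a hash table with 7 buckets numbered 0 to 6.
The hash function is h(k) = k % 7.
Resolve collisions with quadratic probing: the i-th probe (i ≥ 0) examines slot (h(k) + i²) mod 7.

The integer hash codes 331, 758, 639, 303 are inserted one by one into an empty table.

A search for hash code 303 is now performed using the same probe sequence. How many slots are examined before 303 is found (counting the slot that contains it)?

Insert 331: h=2, slot 2 empty => index 2.
Insert 758: h=2, slot 2 occupied => index 3.
Insert 639: h=2, slots 2,3 occupied => index 6.
Insert 303: h=2, slots 2,3,6 occupied => index 4.
Table: [∅, ∅, 331, 758, 303, ∅, 639]
Lookup 303: h=2, probe 2,3,6,4 → found at 4.

4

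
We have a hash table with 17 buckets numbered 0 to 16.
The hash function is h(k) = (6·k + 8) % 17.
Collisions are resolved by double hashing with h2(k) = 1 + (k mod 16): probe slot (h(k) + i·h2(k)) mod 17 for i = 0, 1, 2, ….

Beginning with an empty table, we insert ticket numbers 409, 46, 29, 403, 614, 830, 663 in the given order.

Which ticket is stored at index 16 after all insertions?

409 hashes to 14; slot 14 is free => place at 14.
46 hashes to 12; slot 12 is free => place at 12.
29 hashes to 12, h2=14; 12 taken => place at 9.
403 hashes to 12, h2=4; 12 taken => place at 16.
614 hashes to 3; slot 3 is free => place at 3.
830 hashes to 7; slot 7 is free => place at 7.
663 hashes to 8; slot 8 is free => place at 8.
Table: [∅, ∅, ∅, 614, ∅, ∅, ∅, 830, 663, 29, ∅, ∅, 46, ∅, 409, ∅, 403]

403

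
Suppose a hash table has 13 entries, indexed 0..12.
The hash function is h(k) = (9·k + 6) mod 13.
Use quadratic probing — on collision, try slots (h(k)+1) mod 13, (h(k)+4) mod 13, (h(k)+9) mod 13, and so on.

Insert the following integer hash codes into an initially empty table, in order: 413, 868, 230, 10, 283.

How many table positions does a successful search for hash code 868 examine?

2

413 hashes to 5; slot 5 is free => place at 5.
868 hashes to 5; 5 taken => place at 6.
230 hashes to 9; slot 9 is free => place at 9.
10 hashes to 5; 5,6,9 taken => place at 1.
283 hashes to 5; 5,6,9,1 taken => place at 8.
Table: [., 10, ., ., ., 413, 868, ., 283, 230, ., ., .]
Lookup 868: h=5, probe 5,6 → found at 6.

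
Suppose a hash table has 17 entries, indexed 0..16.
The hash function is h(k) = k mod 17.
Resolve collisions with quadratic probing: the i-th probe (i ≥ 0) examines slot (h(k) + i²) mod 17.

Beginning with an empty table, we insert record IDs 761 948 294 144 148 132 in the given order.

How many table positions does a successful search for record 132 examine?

3

761 hashes to 13; slot 13 is free → place at 13.
948 hashes to 13; 13 taken → place at 14.
294 hashes to 5; slot 5 is free → place at 5.
144 hashes to 8; slot 8 is free → place at 8.
148 hashes to 12; slot 12 is free → place at 12.
132 hashes to 13; 13,14 taken → place at 0.
Table: [132, —, —, —, —, 294, —, —, 144, —, —, —, 148, 761, 948, —, —]
Lookup 132: h=13, probe 13,14,0 → found at 0.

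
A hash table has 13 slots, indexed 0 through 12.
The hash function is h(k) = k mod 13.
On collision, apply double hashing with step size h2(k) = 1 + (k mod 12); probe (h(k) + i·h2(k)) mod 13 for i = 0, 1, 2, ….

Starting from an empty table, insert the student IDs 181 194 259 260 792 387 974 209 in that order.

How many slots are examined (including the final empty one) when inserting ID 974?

3

181 hashes to 12; slot 12 is free → place at 12.
194 hashes to 12, h2=3; 12 taken → place at 2.
259 hashes to 12, h2=8; 12 taken → place at 7.
260 hashes to 0; slot 0 is free → place at 0.
792 hashes to 12, h2=1; 12,0 taken → place at 1.
387 hashes to 10; slot 10 is free → place at 10.
974 hashes to 12, h2=3; 12,2 taken → place at 5.
209 hashes to 1, h2=6; 1,7,0 taken → place at 6.
Table: [260, 792, 194, ∅, ∅, 974, 209, 259, ∅, ∅, 387, ∅, 181]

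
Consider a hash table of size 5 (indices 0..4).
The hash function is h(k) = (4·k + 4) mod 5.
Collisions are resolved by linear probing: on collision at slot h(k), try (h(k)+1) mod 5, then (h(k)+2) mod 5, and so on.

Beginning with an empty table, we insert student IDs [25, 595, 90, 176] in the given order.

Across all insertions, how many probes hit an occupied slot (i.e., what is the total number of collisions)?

3

25: h=4 -> slot 4
595: h=4, probe 4,0 -> slot 0
90: h=4, probe 4,0,1 -> slot 1
176: h=3 -> slot 3
Table: [595, 90, _, 176, 25]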